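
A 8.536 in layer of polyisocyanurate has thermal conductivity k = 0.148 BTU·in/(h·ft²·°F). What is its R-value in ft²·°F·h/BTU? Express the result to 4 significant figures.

R = L/k = 8.536/0.148 = 57.676 ft²·°F·h/BTU

57.68 ft²·°F·h/BTU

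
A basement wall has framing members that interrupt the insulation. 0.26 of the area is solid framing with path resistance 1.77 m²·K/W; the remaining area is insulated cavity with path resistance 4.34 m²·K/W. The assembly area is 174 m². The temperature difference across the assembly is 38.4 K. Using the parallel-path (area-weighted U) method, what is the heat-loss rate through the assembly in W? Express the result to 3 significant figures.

U_eff = 0.74/4.34 + 0.26/1.77 = 0.1705 + 0.1469 = 0.3174
R_eff = 1/U_eff = 3.151 m²·K/W
Q = 174 × 38.4 / 3.151 = 2121 W

2120 W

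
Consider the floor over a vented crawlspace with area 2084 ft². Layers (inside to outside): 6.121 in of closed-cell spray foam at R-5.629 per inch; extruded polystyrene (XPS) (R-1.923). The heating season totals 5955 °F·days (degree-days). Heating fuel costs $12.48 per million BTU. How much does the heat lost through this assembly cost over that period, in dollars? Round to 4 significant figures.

6.121 × 5.629 = 34.455
R_total = 34.455 + 1.923 = 36.378 ft²·°F·h/BTU
E = A × HDD × 24 / R = 2084 × 5955 × 24 / 36.378 = 8187500 BTU
Cost = 8187500/10⁶ × 12.48 = $102.18

102.2 dollars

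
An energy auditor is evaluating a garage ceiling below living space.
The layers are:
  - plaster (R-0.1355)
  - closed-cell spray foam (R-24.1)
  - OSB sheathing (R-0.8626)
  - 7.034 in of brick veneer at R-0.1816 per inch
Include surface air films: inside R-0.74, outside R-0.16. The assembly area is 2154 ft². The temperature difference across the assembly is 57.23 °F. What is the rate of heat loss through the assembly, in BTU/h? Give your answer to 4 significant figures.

4520 BTU/h

7.034 × 0.1816 = 1.2774
R_total = 0.74 + 0.1355 + 24.1 + 0.8626 + 1.2774 + 0.16 = 27.275 ft²·°F·h/BTU
Q = A·ΔT/R = 2154 × 57.23 / 27.275 = 4519.6 BTU/h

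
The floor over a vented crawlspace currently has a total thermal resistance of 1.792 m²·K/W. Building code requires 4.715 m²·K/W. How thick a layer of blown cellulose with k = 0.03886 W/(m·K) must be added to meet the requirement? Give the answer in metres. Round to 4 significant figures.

ΔR = 4.715 − 1.792 = 2.923 m²·K/W
L = ΔR × k = 2.923 × 0.03886 = 0.11359 m

0.1136 m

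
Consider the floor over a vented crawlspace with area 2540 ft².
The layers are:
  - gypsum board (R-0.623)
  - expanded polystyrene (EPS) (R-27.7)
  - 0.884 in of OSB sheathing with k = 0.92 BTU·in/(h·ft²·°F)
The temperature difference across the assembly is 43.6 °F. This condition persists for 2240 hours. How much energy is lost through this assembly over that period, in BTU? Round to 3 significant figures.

0.884/0.92 = 0.9609
R_total = 0.623 + 27.7 + 0.9609 = 29.28 ft²·°F·h/BTU
Q = 2540 × 43.6 / 29.28 = 3782 BTU/h
E = 3782 × 2240 = 8471000 BTU

8470000 BTU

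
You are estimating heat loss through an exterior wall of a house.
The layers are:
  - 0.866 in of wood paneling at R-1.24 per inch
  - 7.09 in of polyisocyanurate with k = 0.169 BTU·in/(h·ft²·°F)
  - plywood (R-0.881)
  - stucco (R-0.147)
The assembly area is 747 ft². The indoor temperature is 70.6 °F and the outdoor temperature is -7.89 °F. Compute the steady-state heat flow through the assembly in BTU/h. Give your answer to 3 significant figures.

1330 BTU/h

0.866 × 1.24 = 1.074
7.09/0.169 = 41.95
R_total = 1.074 + 41.95 + 0.881 + 0.147 = 44.05 ft²·°F·h/BTU
Q = A·ΔT/R = 747 × (70.6 − (-7.89)) / 44.05 = 1331 BTU/h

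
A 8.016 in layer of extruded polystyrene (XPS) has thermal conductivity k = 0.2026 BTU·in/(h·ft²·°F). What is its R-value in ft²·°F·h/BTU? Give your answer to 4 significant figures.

R = L/k = 8.016/0.2026 = 39.566 ft²·°F·h/BTU

39.57 ft²·°F·h/BTU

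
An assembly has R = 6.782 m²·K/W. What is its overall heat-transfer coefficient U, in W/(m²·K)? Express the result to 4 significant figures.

U = 1/R = 1/6.782 = 0.14745

0.1474 W/(m²·K)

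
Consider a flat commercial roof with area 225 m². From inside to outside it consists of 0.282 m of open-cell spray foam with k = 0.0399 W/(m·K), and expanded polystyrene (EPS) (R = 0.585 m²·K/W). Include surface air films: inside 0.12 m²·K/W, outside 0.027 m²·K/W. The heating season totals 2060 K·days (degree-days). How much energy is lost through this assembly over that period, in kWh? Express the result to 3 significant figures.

0.282/0.0399 = 7.068
R_total = 0.12 + 7.068 + 0.585 + 0.027 = 7.8 m²·K/W
E = A × HDD × 24 / R / 1000 = 225 × 2060 × 24 / 7.8 / 1000 = 1426 kWh

1430 kWh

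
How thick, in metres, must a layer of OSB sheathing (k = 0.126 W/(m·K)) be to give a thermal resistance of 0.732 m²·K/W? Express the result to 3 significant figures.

L = R·k = 0.732 × 0.126 = 0.09223 m

0.0922 m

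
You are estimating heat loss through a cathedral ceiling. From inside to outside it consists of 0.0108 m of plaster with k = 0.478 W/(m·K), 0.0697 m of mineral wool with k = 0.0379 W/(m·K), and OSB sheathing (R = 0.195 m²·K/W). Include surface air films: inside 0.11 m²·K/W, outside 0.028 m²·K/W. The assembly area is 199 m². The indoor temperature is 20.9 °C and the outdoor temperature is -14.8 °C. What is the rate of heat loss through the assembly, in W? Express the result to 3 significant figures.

0.0108/0.478 = 0.02259
0.0697/0.0379 = 1.839
R_total = 0.11 + 0.02259 + 1.839 + 0.195 + 0.028 = 2.195 m²·K/W
Q = A·ΔT/R = 199 × (20.9 − (-14.8)) / 2.195 = 3237 W

3240 W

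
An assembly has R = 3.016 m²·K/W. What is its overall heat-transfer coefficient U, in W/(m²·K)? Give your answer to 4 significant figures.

0.3316 W/(m²·K)

U = 1/R = 1/3.016 = 0.33156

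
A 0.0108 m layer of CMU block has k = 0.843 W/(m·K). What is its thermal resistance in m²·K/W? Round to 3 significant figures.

0.0128 m²·K/W

R = L/k = 0.0108/0.843 = 0.01281 m²·K/W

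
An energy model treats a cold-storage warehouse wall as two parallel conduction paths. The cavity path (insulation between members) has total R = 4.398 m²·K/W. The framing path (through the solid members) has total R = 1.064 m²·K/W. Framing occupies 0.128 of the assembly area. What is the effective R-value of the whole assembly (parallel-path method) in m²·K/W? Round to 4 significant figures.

3.139 m²·K/W

U_eff = 0.872/4.398 + 0.128/1.064 = 0.19827 + 0.1203 = 0.31857
R_eff = 1/U_eff = 3.139 m²·K/W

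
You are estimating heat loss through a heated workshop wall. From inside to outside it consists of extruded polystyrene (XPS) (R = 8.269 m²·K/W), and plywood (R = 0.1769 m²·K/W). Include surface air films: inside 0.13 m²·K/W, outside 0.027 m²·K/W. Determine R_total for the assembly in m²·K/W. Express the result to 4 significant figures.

R_total = 0.13 + 8.269 + 0.1769 + 0.027 = 8.6029 m²·K/W

8.603 m²·K/W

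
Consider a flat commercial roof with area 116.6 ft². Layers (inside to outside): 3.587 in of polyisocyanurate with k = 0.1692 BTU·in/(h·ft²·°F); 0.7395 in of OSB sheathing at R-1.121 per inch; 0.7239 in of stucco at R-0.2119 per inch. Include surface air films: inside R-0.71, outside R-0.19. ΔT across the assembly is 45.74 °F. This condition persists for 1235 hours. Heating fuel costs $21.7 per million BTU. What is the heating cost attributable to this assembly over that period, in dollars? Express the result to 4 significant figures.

3.587/0.1692 = 21.2
0.7395 × 1.121 = 0.82898
0.7239 × 0.2119 = 0.15339
R_total = 0.71 + 21.2 + 0.82898 + 0.15339 + 0.19 = 23.082 ft²·°F·h/BTU
Q = 116.6 × 45.74 / 23.082 = 231.06 BTU/h
E = 231.06 × 1235 = 285360 BTU
Cost = 285360/10⁶ × 21.7 = $6.1922

6.192 dollars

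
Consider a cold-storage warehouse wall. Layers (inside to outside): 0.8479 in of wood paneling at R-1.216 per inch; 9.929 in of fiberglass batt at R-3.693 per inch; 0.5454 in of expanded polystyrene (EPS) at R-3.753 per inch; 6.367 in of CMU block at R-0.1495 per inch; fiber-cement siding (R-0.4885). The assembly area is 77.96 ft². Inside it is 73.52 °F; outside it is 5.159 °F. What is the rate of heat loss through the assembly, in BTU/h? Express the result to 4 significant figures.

129.4 BTU/h

0.8479 × 1.216 = 1.031
9.929 × 3.693 = 36.668
0.5454 × 3.753 = 2.0469
6.367 × 0.1495 = 0.95187
R_total = 1.031 + 36.668 + 2.0469 + 0.95187 + 0.4885 = 41.186 ft²·°F·h/BTU
Q = A·ΔT/R = 77.96 × (73.52 − 5.159) / 41.186 = 129.4 BTU/h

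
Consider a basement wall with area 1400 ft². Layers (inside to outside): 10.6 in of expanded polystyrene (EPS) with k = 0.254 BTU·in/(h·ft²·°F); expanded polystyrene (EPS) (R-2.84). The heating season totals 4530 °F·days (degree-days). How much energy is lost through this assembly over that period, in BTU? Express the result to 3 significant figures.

3410000 BTU

10.6/0.254 = 41.73
R_total = 41.73 + 2.84 = 44.57 ft²·°F·h/BTU
E = A × HDD × 24 / R = 1400 × 4530 × 24 / 44.57 = 3415000 BTU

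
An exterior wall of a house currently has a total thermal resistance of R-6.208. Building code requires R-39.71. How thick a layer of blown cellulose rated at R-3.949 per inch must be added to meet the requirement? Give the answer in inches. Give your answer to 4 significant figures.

8.484 in

ΔR = 39.71 − 6.208 = 33.502 ft²·°F·h/BTU
L = ΔR / (R/in) = 33.502/3.949 = 8.4837 in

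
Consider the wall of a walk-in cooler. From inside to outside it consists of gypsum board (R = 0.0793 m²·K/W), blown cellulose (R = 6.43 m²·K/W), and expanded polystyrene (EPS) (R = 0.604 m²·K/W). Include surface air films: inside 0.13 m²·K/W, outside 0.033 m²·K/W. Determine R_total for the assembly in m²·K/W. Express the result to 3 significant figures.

7.28 m²·K/W

R_total = 0.13 + 0.0793 + 6.43 + 0.604 + 0.033 = 7.276 m²·K/W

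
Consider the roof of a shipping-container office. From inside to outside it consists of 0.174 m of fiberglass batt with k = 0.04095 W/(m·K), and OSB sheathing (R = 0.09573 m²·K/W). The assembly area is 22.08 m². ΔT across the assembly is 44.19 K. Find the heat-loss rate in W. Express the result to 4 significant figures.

224.6 W

0.174/0.04095 = 4.2491
R_total = 4.2491 + 0.09573 = 4.3448 m²·K/W
Q = A·ΔT/R = 22.08 × 44.19 / 4.3448 = 224.57 W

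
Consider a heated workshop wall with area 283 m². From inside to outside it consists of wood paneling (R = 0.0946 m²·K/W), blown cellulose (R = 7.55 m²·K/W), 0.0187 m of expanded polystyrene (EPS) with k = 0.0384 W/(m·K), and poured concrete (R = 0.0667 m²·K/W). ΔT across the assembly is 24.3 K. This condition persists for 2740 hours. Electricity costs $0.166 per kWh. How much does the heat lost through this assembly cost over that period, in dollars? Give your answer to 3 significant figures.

0.0187/0.0384 = 0.487
R_total = 0.0946 + 7.55 + 0.487 + 0.0667 = 8.198 m²·K/W
Q = 283 × 24.3 / 8.198 = 838.8 W
E = 838.8 W × 2740 h / 1000 = 2298 kWh
Cost = 2298 × 0.166 = $381.5

382 dollars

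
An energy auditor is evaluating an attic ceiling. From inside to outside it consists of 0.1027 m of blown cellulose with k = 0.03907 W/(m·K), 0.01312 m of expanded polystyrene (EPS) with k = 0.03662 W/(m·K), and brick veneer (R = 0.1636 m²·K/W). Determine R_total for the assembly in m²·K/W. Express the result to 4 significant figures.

3.150 m²·K/W

0.1027/0.03907 = 2.6286
0.01312/0.03662 = 0.35827
R_total = 2.6286 + 0.35827 + 0.1636 = 3.1505 m²·K/W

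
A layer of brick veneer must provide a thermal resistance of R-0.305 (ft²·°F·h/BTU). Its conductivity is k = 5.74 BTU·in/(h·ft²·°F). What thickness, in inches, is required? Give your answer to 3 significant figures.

1.75 in

L = R × k = 0.305 × 5.74 = 1.751 in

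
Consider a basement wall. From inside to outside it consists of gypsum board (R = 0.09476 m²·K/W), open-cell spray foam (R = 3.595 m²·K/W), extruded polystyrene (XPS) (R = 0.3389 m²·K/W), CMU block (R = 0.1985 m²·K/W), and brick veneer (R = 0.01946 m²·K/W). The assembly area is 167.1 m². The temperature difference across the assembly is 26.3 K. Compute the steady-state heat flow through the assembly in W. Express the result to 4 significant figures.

R_total = 0.09476 + 3.595 + 0.3389 + 0.1985 + 0.01946 = 4.2466 m²·K/W
Q = A·ΔT/R = 167.1 × 26.3 / 4.2466 = 1034.9 W

1035 W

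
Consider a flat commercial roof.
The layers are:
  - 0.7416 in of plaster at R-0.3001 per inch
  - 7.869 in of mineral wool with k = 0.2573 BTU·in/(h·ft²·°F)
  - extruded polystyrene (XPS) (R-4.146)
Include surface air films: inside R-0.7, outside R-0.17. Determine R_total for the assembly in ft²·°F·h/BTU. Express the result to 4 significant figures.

35.82 ft²·°F·h/BTU

0.7416 × 0.3001 = 0.22255
7.869/0.2573 = 30.583
R_total = 0.7 + 0.22255 + 30.583 + 4.146 + 0.17 = 35.822 ft²·°F·h/BTU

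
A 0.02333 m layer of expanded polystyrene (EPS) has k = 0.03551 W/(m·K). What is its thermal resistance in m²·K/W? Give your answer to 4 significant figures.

0.6570 m²·K/W

R = L/k = 0.02333/0.03551 = 0.657 m²·K/W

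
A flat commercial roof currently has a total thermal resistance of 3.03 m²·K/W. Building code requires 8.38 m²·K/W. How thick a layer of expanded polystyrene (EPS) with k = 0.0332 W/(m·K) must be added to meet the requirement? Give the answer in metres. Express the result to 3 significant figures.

ΔR = 8.38 − 3.03 = 5.35 m²·K/W
L = ΔR × k = 5.35 × 0.0332 = 0.1776 m

0.178 m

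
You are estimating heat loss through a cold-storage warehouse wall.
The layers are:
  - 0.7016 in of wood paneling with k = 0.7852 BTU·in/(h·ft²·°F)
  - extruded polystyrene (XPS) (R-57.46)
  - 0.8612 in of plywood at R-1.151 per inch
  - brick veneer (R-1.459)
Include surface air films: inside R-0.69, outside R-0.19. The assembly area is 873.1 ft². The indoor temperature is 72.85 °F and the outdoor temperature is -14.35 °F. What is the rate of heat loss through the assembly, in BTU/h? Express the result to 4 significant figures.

0.7016/0.7852 = 0.89353
0.8612 × 1.151 = 0.99124
R_total = 0.69 + 0.89353 + 57.46 + 0.99124 + 1.459 + 0.19 = 61.684 ft²·°F·h/BTU
Q = A·ΔT/R = 873.1 × (72.85 − (-14.35)) / 61.684 = 1234.3 BTU/h

1234 BTU/h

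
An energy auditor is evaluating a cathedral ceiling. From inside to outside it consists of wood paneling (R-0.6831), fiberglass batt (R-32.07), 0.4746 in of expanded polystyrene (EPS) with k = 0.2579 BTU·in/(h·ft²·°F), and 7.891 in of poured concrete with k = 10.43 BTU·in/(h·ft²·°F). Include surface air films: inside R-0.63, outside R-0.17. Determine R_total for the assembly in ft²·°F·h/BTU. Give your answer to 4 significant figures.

36.15 ft²·°F·h/BTU

0.4746/0.2579 = 1.8402
7.891/10.43 = 0.75657
R_total = 0.63 + 0.6831 + 32.07 + 1.8402 + 0.75657 + 0.17 = 36.15 ft²·°F·h/BTU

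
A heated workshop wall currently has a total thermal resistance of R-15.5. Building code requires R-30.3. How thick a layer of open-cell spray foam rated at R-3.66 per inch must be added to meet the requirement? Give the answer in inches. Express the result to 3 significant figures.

ΔR = 30.3 − 15.5 = 14.8 ft²·°F·h/BTU
L = ΔR / (R/in) = 14.8/3.66 = 4.044 in

4.04 in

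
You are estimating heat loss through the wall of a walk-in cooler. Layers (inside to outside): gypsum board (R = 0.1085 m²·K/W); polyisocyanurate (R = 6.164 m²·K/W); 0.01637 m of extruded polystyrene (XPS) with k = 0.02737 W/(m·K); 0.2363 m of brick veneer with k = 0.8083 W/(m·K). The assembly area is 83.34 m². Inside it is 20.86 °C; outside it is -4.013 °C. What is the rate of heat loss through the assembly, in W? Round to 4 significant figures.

0.01637/0.02737 = 0.5981
0.2363/0.8083 = 0.29234
R_total = 0.1085 + 6.164 + 0.5981 + 0.29234 = 7.1629 m²·K/W
Q = A·ΔT/R = 83.34 × (20.86 − (-4.013)) / 7.1629 = 289.39 W

289.4 W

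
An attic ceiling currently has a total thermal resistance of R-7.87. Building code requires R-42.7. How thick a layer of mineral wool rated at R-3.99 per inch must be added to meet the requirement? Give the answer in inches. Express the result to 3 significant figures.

ΔR = 42.7 − 7.87 = 34.83 ft²·°F·h/BTU
L = ΔR / (R/in) = 34.83/3.99 = 8.729 in

8.73 in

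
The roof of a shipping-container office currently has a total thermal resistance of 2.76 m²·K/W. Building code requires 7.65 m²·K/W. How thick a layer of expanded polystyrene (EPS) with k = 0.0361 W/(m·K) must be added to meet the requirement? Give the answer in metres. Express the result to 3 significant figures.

ΔR = 7.65 − 2.76 = 4.89 m²·K/W
L = ΔR × k = 4.89 × 0.0361 = 0.1765 m

0.177 m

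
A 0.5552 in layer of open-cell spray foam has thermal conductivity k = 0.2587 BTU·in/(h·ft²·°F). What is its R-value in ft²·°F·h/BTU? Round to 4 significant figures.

R = L/k = 0.5552/0.2587 = 2.1461 ft²·°F·h/BTU

2.146 ft²·°F·h/BTU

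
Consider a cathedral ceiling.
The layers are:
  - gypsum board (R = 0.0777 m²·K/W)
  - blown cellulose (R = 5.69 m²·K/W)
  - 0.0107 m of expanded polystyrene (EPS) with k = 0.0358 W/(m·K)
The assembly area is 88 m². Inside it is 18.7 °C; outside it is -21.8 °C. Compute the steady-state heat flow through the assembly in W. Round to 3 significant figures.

0.0107/0.0358 = 0.2989
R_total = 0.0777 + 5.69 + 0.2989 = 6.067 m²·K/W
Q = A·ΔT/R = 88 × (18.7 − (-21.8)) / 6.067 = 587.5 W

587 W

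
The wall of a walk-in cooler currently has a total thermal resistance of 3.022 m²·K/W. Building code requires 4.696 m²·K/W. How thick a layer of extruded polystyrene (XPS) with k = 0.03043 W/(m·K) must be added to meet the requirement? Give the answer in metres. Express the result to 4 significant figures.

ΔR = 4.696 − 3.022 = 1.674 m²·K/W
L = ΔR × k = 1.674 × 0.03043 = 0.05094 m

0.05094 m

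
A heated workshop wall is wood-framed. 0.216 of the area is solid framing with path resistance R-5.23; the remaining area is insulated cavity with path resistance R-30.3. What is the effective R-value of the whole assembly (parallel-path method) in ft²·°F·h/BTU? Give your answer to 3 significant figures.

14.9 ft²·°F·h/BTU

U_eff = 0.784/30.3 + 0.216/5.23 = 0.02587 + 0.0413 = 0.06717
R_eff = 1/U_eff = 14.89 ft²·°F·h/BTU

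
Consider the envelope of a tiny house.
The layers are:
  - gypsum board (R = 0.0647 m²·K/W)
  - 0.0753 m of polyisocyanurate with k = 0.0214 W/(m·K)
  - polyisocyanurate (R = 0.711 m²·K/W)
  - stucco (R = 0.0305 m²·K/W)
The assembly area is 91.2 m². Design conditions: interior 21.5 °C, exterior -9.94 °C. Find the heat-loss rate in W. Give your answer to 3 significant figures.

0.0753/0.0214 = 3.519
R_total = 0.0647 + 3.519 + 0.711 + 0.0305 = 4.325 m²·K/W
Q = A·ΔT/R = 91.2 × (21.5 − (-9.94)) / 4.325 = 663 W

663 W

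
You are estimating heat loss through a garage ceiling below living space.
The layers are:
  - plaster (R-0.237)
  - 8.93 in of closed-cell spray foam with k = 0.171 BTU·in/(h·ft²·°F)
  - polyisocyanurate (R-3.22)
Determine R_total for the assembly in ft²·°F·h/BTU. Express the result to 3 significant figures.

8.93/0.171 = 52.22
R_total = 0.237 + 52.22 + 3.22 = 55.68 ft²·°F·h/BTU

55.7 ft²·°F·h/BTU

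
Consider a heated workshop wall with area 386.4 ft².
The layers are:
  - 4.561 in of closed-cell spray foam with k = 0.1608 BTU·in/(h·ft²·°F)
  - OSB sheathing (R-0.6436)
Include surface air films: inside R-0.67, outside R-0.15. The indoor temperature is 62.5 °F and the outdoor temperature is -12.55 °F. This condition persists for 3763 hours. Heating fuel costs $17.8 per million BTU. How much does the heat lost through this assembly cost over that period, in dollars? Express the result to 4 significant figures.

4.561/0.1608 = 28.364
R_total = 0.67 + 28.364 + 0.6436 + 0.15 = 29.828 ft²·°F·h/BTU
Q = 386.4 × (62.5 − (-12.55)) / 29.828 = 972.22 BTU/h
E = 972.22 × 3763 = 3658500 BTU
Cost = 3658500/10⁶ × 17.8 = $65.12

65.12 dollars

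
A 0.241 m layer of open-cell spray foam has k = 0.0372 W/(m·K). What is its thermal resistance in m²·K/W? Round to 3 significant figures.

R = L/k = 0.241/0.0372 = 6.478 m²·K/W

6.48 m²·K/W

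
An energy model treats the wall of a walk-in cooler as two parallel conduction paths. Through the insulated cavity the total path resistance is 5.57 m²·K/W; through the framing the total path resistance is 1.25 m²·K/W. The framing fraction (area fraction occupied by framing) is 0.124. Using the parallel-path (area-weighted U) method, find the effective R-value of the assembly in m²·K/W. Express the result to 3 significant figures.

U_eff = 0.876/5.57 + 0.124/1.25 = 0.1573 + 0.0992 = 0.2565
R_eff = 1/U_eff = 3.899 m²·K/W

3.90 m²·K/W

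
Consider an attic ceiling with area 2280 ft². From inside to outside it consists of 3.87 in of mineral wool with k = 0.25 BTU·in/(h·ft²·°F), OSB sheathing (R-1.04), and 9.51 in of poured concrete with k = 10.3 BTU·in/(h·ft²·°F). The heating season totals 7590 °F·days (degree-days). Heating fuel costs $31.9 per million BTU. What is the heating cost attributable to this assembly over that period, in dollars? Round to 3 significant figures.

760 dollars

3.87/0.25 = 15.48
9.51/10.3 = 0.9233
R_total = 15.48 + 1.04 + 0.9233 = 17.44 ft²·°F·h/BTU
E = A × HDD × 24 / R = 2280 × 7590 × 24 / 17.44 = 23810000 BTU
Cost = 23810000/10⁶ × 31.9 = $759.5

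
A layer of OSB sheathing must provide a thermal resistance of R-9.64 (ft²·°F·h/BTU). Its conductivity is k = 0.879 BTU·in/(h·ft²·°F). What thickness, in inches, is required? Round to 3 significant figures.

L = R × k = 9.64 × 0.879 = 8.474 in

8.47 in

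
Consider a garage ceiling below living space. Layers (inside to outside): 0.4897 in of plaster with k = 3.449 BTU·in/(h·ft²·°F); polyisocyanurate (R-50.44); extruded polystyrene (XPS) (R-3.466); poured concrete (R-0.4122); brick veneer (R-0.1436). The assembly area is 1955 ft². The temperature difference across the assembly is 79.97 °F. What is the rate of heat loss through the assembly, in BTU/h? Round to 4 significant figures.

2863 BTU/h

0.4897/3.449 = 0.14198
R_total = 0.14198 + 50.44 + 3.466 + 0.4122 + 0.1436 = 54.604 ft²·°F·h/BTU
Q = A·ΔT/R = 1955 × 79.97 / 54.604 = 2863.2 BTU/h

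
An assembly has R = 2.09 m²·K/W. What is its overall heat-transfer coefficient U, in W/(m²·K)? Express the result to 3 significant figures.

U = 1/R = 1/2.09 = 0.4785

0.478 W/(m²·K)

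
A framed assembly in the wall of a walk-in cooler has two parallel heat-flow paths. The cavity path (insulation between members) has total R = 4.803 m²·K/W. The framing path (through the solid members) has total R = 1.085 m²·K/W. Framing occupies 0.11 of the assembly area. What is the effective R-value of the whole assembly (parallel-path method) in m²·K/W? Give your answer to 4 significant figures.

3.488 m²·K/W

U_eff = 0.89/4.803 + 0.11/1.085 = 0.1853 + 0.10138 = 0.28668
R_eff = 1/U_eff = 3.4882 m²·K/W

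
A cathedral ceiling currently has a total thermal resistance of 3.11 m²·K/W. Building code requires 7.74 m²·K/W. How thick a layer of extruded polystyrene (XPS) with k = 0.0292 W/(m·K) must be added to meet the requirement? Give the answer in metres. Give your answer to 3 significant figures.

ΔR = 7.74 − 3.11 = 4.63 m²·K/W
L = ΔR × k = 4.63 × 0.0292 = 0.1352 m

0.135 m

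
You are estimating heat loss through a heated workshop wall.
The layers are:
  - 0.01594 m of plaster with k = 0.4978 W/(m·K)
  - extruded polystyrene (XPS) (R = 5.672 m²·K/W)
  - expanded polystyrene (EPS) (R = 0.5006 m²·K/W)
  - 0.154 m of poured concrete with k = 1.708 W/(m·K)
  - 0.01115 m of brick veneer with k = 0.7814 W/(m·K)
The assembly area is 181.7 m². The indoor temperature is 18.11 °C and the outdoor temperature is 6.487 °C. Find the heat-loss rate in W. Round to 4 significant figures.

0.01594/0.4978 = 0.032021
0.154/1.708 = 0.090164
0.01115/0.7814 = 0.014269
R_total = 0.032021 + 5.672 + 0.5006 + 0.090164 + 0.014269 = 6.3091 m²·K/W
Q = A·ΔT/R = 181.7 × (18.11 − 6.487) / 6.3091 = 334.74 W

334.7 W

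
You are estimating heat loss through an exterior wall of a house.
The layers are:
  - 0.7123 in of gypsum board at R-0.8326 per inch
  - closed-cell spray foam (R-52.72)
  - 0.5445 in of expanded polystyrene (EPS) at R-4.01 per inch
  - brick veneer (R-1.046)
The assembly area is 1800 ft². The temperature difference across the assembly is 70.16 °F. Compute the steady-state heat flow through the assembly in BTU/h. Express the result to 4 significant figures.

0.7123 × 0.8326 = 0.59306
0.5445 × 4.01 = 2.1834
R_total = 0.59306 + 52.72 + 2.1834 + 1.046 = 56.543 ft²·°F·h/BTU
Q = A·ΔT/R = 1800 × 70.16 / 56.543 = 2233.5 BTU/h

2234 BTU/h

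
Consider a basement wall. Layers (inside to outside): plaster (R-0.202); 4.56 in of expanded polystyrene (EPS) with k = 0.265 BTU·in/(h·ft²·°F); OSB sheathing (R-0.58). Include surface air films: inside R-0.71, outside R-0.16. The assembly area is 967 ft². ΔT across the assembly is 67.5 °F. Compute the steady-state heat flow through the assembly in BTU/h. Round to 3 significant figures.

4.56/0.265 = 17.21
R_total = 0.71 + 0.202 + 17.21 + 0.58 + 0.16 = 18.86 ft²·°F·h/BTU
Q = A·ΔT/R = 967 × 67.5 / 18.86 = 3461 BTU/h

3460 BTU/h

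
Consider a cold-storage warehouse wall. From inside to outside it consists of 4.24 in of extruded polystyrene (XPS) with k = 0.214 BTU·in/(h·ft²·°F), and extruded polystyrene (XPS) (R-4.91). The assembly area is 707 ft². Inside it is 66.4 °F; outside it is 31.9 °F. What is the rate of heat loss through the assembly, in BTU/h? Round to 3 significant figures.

987 BTU/h

4.24/0.214 = 19.81
R_total = 19.81 + 4.91 = 24.72 ft²·°F·h/BTU
Q = A·ΔT/R = 707 × (66.4 − 31.9) / 24.72 = 986.6 BTU/h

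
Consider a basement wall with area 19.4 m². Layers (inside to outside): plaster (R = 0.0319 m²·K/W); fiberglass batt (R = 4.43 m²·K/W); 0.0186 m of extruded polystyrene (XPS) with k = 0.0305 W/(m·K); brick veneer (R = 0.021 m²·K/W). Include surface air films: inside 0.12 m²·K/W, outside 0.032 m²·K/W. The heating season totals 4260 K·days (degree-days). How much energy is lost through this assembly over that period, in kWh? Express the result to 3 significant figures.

0.0186/0.0305 = 0.6098
R_total = 0.12 + 0.0319 + 4.43 + 0.6098 + 0.021 + 0.032 = 5.245 m²·K/W
E = A × HDD × 24 / R / 1000 = 19.4 × 4260 × 24 / 5.245 / 1000 = 378.2 kWh

378 kWh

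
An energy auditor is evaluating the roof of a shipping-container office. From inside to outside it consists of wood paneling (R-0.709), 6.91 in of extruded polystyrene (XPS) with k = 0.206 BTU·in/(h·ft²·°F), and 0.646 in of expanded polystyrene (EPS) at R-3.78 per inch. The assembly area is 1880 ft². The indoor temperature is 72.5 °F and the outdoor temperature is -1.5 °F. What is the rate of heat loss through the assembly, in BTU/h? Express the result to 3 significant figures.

3790 BTU/h

6.91/0.206 = 33.54
0.646 × 3.78 = 2.442
R_total = 0.709 + 33.54 + 2.442 = 36.69 ft²·°F·h/BTU
Q = A·ΔT/R = 1880 × (72.5 − (-1.5)) / 36.69 = 3791 BTU/h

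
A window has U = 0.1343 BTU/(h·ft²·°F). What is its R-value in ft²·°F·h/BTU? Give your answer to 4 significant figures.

7.446 ft²·°F·h/BTU

R = 1/U = 1/0.1343 = 7.446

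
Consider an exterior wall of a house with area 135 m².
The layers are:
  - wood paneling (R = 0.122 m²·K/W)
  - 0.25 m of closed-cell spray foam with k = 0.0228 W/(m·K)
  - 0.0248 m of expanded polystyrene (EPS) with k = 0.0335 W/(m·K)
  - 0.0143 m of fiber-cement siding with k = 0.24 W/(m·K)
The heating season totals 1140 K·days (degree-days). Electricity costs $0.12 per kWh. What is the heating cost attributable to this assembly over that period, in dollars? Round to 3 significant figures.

0.25/0.0228 = 10.96
0.0248/0.0335 = 0.7403
0.0143/0.24 = 0.05958
R_total = 0.122 + 10.96 + 0.7403 + 0.05958 = 11.89 m²·K/W
E = A × HDD × 24 / R / 1000 = 135 × 1140 × 24 / 11.89 / 1000 = 310.7 kWh
Cost = 310.7 × 0.12 = $37.29

37.3 dollars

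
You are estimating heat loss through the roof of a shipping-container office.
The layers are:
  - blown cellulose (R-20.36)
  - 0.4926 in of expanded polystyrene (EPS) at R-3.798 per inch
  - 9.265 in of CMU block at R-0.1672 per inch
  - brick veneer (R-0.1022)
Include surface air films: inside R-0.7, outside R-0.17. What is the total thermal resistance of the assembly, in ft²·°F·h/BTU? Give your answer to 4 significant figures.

24.75 ft²·°F·h/BTU

0.4926 × 3.798 = 1.8709
9.265 × 0.1672 = 1.5491
R_total = 0.7 + 20.36 + 1.8709 + 1.5491 + 0.1022 + 0.17 = 24.752 ft²·°F·h/BTU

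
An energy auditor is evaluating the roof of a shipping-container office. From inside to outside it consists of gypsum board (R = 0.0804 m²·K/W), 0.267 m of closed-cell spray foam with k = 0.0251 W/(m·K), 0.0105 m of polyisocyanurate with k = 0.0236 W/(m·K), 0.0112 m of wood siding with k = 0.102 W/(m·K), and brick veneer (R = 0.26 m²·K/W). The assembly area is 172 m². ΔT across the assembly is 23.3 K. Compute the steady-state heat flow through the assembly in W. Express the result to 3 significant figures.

0.267/0.0251 = 10.64
0.0105/0.0236 = 0.4449
0.0112/0.102 = 0.1098
R_total = 0.0804 + 10.64 + 0.4449 + 0.1098 + 0.26 = 11.53 m²·K/W
Q = A·ΔT/R = 172 × 23.3 / 11.53 = 347.5 W

348 W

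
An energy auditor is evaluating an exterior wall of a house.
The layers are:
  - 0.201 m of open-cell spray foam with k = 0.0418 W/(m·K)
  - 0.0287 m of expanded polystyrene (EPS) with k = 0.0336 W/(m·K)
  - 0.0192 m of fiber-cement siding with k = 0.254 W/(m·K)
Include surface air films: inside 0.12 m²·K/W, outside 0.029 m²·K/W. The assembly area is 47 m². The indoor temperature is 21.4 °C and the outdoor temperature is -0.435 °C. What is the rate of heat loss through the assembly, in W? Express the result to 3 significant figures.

174 W

0.201/0.0418 = 4.809
0.0287/0.0336 = 0.8542
0.0192/0.254 = 0.07559
R_total = 0.12 + 4.809 + 0.8542 + 0.07559 + 0.029 = 5.887 m²·K/W
Q = A·ΔT/R = 47 × (21.4 − (-0.435)) / 5.887 = 174.3 W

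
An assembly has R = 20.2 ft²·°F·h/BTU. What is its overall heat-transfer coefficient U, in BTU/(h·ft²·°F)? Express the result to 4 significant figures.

U = 1/R = 1/20.2 = 0.049505

0.04950 BTU/(h·ft²·°F)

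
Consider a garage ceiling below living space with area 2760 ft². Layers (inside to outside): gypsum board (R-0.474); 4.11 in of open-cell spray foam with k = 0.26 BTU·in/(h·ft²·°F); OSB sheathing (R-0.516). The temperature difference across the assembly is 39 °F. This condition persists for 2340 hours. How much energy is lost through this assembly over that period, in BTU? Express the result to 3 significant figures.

4.11/0.26 = 15.81
R_total = 0.474 + 15.81 + 0.516 = 16.8 ft²·°F·h/BTU
Q = 2760 × 39 / 16.8 = 6408 BTU/h
E = 6408 × 2340 = 14990000 BTU

15000000 BTU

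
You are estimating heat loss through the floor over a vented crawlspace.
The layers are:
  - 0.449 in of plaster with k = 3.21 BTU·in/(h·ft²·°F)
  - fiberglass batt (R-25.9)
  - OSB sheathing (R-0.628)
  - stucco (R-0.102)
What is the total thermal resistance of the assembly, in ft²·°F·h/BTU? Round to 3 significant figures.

26.8 ft²·°F·h/BTU

0.449/3.21 = 0.1399
R_total = 0.1399 + 25.9 + 0.628 + 0.102 = 26.77 ft²·°F·h/BTU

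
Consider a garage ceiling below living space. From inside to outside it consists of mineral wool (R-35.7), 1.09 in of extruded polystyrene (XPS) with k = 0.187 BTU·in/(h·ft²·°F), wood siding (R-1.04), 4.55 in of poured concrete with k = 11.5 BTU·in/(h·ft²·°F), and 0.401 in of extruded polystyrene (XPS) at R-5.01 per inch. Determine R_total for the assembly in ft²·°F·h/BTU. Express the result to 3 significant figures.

1.09/0.187 = 5.829
4.55/11.5 = 0.3957
0.401 × 5.01 = 2.009
R_total = 35.7 + 5.829 + 1.04 + 0.3957 + 2.009 = 44.97 ft²·°F·h/BTU

45.0 ft²·°F·h/BTU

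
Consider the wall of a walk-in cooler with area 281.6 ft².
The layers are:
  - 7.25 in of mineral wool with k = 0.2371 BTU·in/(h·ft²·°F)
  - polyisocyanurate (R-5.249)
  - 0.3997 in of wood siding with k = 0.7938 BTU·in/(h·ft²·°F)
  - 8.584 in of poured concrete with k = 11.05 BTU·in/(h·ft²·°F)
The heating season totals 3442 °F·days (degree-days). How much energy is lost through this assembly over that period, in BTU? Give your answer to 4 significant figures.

7.25/0.2371 = 30.578
0.3997/0.7938 = 0.50353
8.584/11.05 = 0.77683
R_total = 30.578 + 5.249 + 0.50353 + 0.77683 = 37.107 ft²·°F·h/BTU
E = A × HDD × 24 / R = 281.6 × 3442 × 24 / 37.107 = 626900 BTU

626900 BTU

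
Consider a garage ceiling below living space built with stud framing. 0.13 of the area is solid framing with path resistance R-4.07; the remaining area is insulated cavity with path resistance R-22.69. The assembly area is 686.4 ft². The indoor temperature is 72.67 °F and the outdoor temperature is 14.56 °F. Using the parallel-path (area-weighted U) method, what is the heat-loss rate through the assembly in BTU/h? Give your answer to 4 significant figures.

2803 BTU/h

U_eff = 0.87/22.69 + 0.13/4.07 = 0.038343 + 0.031941 = 0.070284
R_eff = 1/U_eff = 14.228 ft²·°F·h/BTU
Q = 686.4 × (72.67 − 14.56) / 14.228 = 2803.4 BTU/h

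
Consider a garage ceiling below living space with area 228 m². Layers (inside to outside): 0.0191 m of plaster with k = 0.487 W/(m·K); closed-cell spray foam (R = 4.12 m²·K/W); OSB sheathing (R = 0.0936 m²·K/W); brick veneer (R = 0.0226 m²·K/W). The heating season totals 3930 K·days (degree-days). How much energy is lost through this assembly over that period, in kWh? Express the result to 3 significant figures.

0.0191/0.487 = 0.03922
R_total = 0.03922 + 4.12 + 0.0936 + 0.0226 = 4.275 m²·K/W
E = A × HDD × 24 / R / 1000 = 228 × 3930 × 24 / 4.275 / 1000 = 5030 kWh

5030 kWh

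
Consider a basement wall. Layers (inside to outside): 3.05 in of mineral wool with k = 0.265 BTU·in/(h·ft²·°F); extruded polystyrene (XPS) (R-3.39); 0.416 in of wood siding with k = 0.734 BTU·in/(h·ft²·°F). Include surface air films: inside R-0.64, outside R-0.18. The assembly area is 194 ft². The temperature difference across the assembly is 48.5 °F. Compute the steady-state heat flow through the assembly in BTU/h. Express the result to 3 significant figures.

578 BTU/h

3.05/0.265 = 11.51
0.416/0.734 = 0.5668
R_total = 0.64 + 11.51 + 3.39 + 0.5668 + 0.18 = 16.29 ft²·°F·h/BTU
Q = A·ΔT/R = 194 × 48.5 / 16.29 = 577.7 BTU/h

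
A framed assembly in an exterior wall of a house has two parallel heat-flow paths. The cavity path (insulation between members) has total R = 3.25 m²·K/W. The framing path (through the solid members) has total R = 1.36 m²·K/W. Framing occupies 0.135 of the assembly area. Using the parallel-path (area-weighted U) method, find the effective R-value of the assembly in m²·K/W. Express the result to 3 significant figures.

2.74 m²·K/W

U_eff = 0.865/3.25 + 0.135/1.36 = 0.2662 + 0.09926 = 0.3654
R_eff = 1/U_eff = 2.737 m²·K/W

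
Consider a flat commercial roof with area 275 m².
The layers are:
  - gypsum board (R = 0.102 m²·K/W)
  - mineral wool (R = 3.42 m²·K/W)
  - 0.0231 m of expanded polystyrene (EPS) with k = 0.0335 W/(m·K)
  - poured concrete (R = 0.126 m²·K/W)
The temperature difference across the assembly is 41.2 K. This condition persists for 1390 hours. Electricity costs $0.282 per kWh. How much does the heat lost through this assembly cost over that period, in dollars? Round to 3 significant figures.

0.0231/0.0335 = 0.6896
R_total = 0.102 + 3.42 + 0.6896 + 0.126 = 4.338 m²·K/W
Q = 275 × 41.2 / 4.338 = 2612 W
E = 2612 W × 1390 h / 1000 = 3631 kWh
Cost = 3631 × 0.282 = $1024

1020 dollars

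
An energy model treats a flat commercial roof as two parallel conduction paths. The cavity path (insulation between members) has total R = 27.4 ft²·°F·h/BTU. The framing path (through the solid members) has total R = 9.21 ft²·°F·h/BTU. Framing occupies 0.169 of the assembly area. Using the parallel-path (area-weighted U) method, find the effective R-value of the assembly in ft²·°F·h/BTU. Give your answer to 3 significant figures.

U_eff = 0.831/27.4 + 0.169/9.21 = 0.03033 + 0.01835 = 0.04868
R_eff = 1/U_eff = 20.54 ft²·°F·h/BTU

20.5 ft²·°F·h/BTU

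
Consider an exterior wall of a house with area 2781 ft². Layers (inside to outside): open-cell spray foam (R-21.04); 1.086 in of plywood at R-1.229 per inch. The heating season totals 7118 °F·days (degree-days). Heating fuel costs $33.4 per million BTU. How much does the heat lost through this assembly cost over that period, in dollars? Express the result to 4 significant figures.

1.086 × 1.229 = 1.3347
R_total = 21.04 + 1.3347 = 22.375 ft²·°F·h/BTU
E = A × HDD × 24 / R = 2781 × 7118 × 24 / 22.375 = 21233000 BTU
Cost = 21233000/10⁶ × 33.4 = $709.19

709.2 dollars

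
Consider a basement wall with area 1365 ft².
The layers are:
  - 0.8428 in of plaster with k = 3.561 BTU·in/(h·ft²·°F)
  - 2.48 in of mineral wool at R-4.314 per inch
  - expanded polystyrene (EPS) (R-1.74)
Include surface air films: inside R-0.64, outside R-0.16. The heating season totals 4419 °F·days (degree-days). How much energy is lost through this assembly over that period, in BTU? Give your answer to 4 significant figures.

10740000 BTU

0.8428/3.561 = 0.23668
2.48 × 4.314 = 10.699
R_total = 0.64 + 0.23668 + 10.699 + 1.74 + 0.16 = 13.475 ft²·°F·h/BTU
E = A × HDD × 24 / R = 1365 × 4419 × 24 / 13.475 = 10743000 BTU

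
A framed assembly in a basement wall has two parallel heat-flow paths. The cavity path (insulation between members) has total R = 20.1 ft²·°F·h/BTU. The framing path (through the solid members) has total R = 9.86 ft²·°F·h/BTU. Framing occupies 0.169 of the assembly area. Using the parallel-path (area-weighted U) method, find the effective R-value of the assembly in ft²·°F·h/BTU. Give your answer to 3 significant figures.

U_eff = 0.831/20.1 + 0.169/9.86 = 0.04134 + 0.01714 = 0.05848
R_eff = 1/U_eff = 17.1 ft²·°F·h/BTU

17.1 ft²·°F·h/BTU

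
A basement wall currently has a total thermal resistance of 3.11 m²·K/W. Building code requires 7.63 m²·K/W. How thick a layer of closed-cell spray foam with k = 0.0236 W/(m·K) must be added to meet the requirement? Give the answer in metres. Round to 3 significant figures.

ΔR = 7.63 − 3.11 = 4.52 m²·K/W
L = ΔR × k = 4.52 × 0.0236 = 0.1067 m

0.107 m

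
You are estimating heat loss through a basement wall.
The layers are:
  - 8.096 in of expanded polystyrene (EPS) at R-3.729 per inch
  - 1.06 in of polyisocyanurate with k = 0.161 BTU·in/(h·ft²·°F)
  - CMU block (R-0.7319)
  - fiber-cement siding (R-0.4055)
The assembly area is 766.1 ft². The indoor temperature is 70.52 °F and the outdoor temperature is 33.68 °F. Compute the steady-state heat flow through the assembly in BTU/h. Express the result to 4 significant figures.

744.5 BTU/h

8.096 × 3.729 = 30.19
1.06/0.161 = 6.5839
R_total = 30.19 + 6.5839 + 0.7319 + 0.4055 = 37.911 ft²·°F·h/BTU
Q = A·ΔT/R = 766.1 × (70.52 − 33.68) / 37.911 = 744.45 BTU/h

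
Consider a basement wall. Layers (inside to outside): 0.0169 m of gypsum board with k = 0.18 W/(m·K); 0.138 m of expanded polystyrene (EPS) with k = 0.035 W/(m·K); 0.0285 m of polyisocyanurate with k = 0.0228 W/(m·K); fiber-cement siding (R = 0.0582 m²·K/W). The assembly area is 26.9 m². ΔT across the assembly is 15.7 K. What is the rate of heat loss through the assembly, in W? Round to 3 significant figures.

79.0 W

0.0169/0.18 = 0.09389
0.138/0.035 = 3.943
0.0285/0.0228 = 1.25
R_total = 0.09389 + 3.943 + 1.25 + 0.0582 = 5.345 m²·K/W
Q = A·ΔT/R = 26.9 × 15.7 / 5.345 = 79.01 W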